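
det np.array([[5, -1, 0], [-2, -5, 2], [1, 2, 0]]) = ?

Expand along column 3:
  − 2 · |5 -1; 1 2| = −2·(10 − (-1)) = -22

-22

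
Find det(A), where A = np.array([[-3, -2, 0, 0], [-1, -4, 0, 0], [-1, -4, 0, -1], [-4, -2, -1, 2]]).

The determinant is -10.

A is block lower-triangular with a 2×2 block and a 2×2 block on the diagonal, so its determinant equals the product of the determinants of the diagonal blocks.
det of the 2×2 block = 10
det of the 2×2 block = -1
det = (10)·(-1) = -10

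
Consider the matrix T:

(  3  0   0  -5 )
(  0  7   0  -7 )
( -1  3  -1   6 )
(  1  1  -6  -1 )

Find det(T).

889

Expand along row 1 (it has 2 zeros):
  + (3) · M_11   where M_11 = det([7 0 -7; 3 -1 6; 1 -6 -1]) = 378
  − (-5) · M_14   where M_14 = det([0 7 0; -1 3 -1; 1 1 -6]) = -49
det = (+1)·(3)·(378) + (-1)·(-5)·(-49) = 889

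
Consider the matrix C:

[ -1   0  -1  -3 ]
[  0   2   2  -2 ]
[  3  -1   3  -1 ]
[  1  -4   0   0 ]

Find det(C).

Expand along row 4 (it has 2 zeros):
  − (1) · M_41   where M_41 = det([0 -1 -3; 2 2 -2; -1 3 -1]) = -28
  + (-4) · M_42   where M_42 = det([-1 -1 -3; 0 2 -2; 3 3 -1]) = 20
det = (-1)·(1)·(-28) + (+1)·(-4)·(20) = -52

|C| = -52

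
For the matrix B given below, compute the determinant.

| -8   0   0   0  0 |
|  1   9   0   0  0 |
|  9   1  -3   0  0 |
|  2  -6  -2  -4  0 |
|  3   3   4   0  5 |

det(B) = -4320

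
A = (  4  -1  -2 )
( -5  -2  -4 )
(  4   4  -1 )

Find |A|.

|A| = 117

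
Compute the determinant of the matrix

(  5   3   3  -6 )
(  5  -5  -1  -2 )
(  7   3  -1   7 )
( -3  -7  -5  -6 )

-2600

Expand along row 1:
  + (5) · M_11   where M_11 = det([-5 -1 -2; 3 -1 7; -7 -5 -6]) = -130
  − (3) · M_12   where M_12 = det([5 -1 -2; 7 -1 7; -3 -5 -6]) = 260
  + (3) · M_13   where M_13 = det([5 -5 -2; 7 3 7; -3 -7 -6]) = 130
  − (-6) · M_14   where M_14 = det([5 -5 -1; 7 3 -1; -3 -7 -5]) = -260
det = (+1)·(5)·(-130) + (-1)·(3)·(260) + (+1)·(3)·(130) + (-1)·(-6)·(-260) = -2600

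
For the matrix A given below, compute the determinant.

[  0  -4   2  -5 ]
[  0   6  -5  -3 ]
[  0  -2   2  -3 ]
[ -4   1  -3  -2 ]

det(A) = -184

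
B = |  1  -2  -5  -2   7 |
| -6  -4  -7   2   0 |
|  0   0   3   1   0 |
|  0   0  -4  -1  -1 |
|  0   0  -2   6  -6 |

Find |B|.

B is block upper-triangular with a 2×2 block and a 3×3 block on the diagonal, so its determinant equals the product of the determinants of the diagonal blocks.
det of the 2×2 block = -16
det of the 3×3 block = 14
det = (-16)·(14) = -224

-224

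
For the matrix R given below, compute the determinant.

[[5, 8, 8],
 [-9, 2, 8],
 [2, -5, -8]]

0

Expand along column 1:
  + 5 · |2 8; -5 -8| = 5·(-16 − (-40)) = 120
  − (-9) · |8 8; -5 -8| = −(-9)·(-64 − (-40)) = -216
  + 2 · |8 8; 2 8| = 2·(64 − 16) = 96
Sum: (120) + (-216) + (96) = 0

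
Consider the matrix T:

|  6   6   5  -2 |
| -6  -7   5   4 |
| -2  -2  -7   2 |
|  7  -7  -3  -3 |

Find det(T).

Expand along row 1:
  + (6) · M_11   where M_11 = det([-7 5 4; -2 -7 2; -7 -3 -3]) = -461
  − (6) · M_12   where M_12 = det([-6 5 4; -2 -7 2; 7 -3 -3]) = 98
  + (5) · M_13   where M_13 = det([-6 -7 4; -2 -2 2; 7 -7 -3]) = -64
  − (-2) · M_14   where M_14 = det([-6 -7 5; -2 -2 -7; 7 -7 -3]) = 783
det = (+1)·(6)·(-461) + (-1)·(6)·(98) + (+1)·(5)·(-64) + (-1)·(-2)·(783) = -2108

det(T) = -2108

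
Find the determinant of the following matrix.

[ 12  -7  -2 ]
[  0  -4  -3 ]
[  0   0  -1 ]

The determinant is 48.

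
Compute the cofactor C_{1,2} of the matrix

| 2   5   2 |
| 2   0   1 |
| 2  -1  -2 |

6

Delete row 1 and column 2; the remaining 2×2 submatrix is [2 1; 2 -2].
Its determinant is 2·(-2) − 1·2 = -6.
The cofactor carries sign (−1)^(1+2) = −1, so C_{1,2} = −(-6) = 6.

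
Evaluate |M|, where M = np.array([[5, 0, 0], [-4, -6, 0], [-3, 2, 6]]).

M is lower triangular, so det(M) is the product of the diagonal entries:
det = (5) · (-6) · (6) = -180

-180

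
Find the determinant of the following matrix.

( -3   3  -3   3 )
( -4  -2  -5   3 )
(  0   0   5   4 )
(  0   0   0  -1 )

The matrix is block upper-triangular with a 2×2 block and a 2×2 block on the diagonal, so its determinant equals the product of the determinants of the diagonal blocks.
det of the 2×2 block = 18
det of the 2×2 block = -5
det = (18)·(-5) = -90

-90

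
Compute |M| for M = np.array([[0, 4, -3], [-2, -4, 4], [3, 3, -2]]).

Expand along column 1:
  − (-2) · |4 -3; 3 -2| = −(-2)·(-8 − (-9)) = 2
  + 3 · |4 -3; -4 4| = 3·(16 − 12) = 12
Sum: (2) + (12) = 14

det(M) = 14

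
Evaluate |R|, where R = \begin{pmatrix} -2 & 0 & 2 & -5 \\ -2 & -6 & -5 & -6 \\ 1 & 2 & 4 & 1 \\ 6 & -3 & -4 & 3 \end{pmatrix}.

-247

Expand along row 1 (it has 1 zero):
  + (-2) · M_11   where M_11 = det([-6 -5 -6; 2 4 1; -3 -4 3]) = -75
  + (2) · M_13   where M_13 = det([-2 -6 -6; 1 2 1; 6 -3 3]) = 54
  − (-5) · M_14   where M_14 = det([-2 -6 -5; 1 2 4; 6 -3 -4]) = -101
det = (+1)·(-2)·(-75) + (+1)·(2)·(54) + (-1)·(-5)·(-101) = -247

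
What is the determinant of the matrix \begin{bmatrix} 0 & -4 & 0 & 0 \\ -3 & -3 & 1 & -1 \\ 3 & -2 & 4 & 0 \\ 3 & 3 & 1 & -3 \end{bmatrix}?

Expand along row 1 (it has 3 zeros):
  − (-4) · M_12   where M_12 = det([-3 1 -1; 3 4 0; 3 1 -3]) = 54
det = (-1)·(-4)·(54) = 216

216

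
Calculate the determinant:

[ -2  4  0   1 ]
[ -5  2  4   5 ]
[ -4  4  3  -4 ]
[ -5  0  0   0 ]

Expand along row 4 (it has 3 zeros):
  − (-5) · M_41   where M_41 = det([4 0 1; 2 4 5; 4 3 -4]) = -134
det = (-1)·(-5)·(-134) = -670

-670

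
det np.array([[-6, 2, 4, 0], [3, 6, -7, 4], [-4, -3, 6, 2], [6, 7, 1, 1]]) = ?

2190

Expand along row 1 (it has 1 zero):
  + (-6) · M_11   where M_11 = det([6 -7 4; -3 6 2; 7 1 1]) = -275
  − (2) · M_12   where M_12 = det([3 -7 4; -4 6 2; 6 1 1]) = -260
  + (4) · M_13   where M_13 = det([3 6 4; -4 -3 2; 6 7 1]) = 5
det = (+1)·(-6)·(-275) + (-1)·(2)·(-260) + (+1)·(4)·(5) = 2190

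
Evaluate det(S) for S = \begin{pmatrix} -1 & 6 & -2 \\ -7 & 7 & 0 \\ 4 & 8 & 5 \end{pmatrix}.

|S| = 343

Expand along row 2:
  − (-7) · |6 -2; 8 5| = −(-7)·(30 − (-16)) = 322
  + 7 · |-1 -2; 4 5| = 7·(-5 − (-8)) = 21
Sum: (322) + (21) = 343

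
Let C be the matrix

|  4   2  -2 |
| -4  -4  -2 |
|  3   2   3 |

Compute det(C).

|C| = -28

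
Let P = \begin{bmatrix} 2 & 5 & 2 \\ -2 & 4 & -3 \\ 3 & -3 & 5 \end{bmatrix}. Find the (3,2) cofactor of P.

The cofactor is 2.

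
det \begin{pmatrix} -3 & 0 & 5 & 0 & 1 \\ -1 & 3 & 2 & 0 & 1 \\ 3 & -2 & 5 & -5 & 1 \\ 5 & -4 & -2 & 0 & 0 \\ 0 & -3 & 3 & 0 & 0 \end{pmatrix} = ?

180

Expand along column 4 (it has 4 zeros):
  − (-5) · M_34   where M_34 = det([-3 0 5 1; -1 3 2 1; 5 -4 -2 0; 0 -3 3 0]) = 36
det = (-1)·(-5)·(36) = 180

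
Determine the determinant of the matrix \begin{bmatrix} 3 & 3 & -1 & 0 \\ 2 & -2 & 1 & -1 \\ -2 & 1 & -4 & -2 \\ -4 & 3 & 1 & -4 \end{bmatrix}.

The determinant is -321.

Expand along row 1 (it has 1 zero):
  + (3) · M_11   where M_11 = det([-2 1 -1; 1 -4 -2; 3 1 -4]) = -51
  − (3) · M_12   where M_12 = det([2 1 -1; -2 -4 -2; -4 1 -4]) = 54
  + (-1) · M_13   where M_13 = det([2 -2 -1; -2 1 -2; -4 3 -4]) = 6
det = (+1)·(3)·(-51) + (-1)·(3)·(54) + (+1)·(-1)·(6) = -321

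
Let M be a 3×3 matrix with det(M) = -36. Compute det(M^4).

det(M^4) = (det M)^4 = (-36)^4 = 1679616

The determinant is 1679616.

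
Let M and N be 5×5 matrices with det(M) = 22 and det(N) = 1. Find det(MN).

det(MN) = 22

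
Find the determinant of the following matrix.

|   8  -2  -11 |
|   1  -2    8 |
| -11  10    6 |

Expand along column 1:
  + 8 · |-2 8; 10 6| = 8·(-12 − 80) = -736
  − 1 · |-2 -11; 10 6| = −1·(-12 − (-110)) = -98
  + (-11) · |-2 -11; -2 8| = (-11)·(-16 − 22) = 418
Sum: (-736) + (-98) + (418) = -416

-416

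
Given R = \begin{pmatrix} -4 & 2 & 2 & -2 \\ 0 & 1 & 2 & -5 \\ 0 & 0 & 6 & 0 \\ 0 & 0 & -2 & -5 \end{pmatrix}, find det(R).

det(R) = 120

Expand along row 3 (it has 3 zeros):
  + (6) · M_33   where M_33 = det([-4 2 -2; 0 1 -5; 0 0 -5]) = 20
det = (+1)·(6)·(20) = 120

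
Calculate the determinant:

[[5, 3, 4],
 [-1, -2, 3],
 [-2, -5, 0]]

61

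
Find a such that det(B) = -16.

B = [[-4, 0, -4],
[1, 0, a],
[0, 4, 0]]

Expanding along the column containing a, det(B) is linear in a: det(B) = (16)·a + (-16).
Set (16)·a + (-16) = -16  ⇒  (16)·a = 0  ⇒  a = 0.

0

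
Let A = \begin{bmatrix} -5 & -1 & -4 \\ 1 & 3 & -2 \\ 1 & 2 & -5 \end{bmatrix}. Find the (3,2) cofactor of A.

-14

Delete row 3 and column 2; the remaining 2×2 submatrix is [-5 -4; 1 -2].
Its determinant is (-5)·(-2) − (-4)·1 = 14.
The cofactor carries sign (−1)^(3+2) = −1, so C_{3,2} = −(14) = -14.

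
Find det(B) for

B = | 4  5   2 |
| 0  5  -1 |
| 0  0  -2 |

B is upper triangular, so det(B) is the product of the diagonal entries:
det = (4) · (5) · (-2) = -40

-40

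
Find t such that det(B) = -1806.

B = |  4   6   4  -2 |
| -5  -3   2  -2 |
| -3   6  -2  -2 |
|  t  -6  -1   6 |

Expanding along the column containing t, det(B) is linear in t: det(B) = (108)·t + (-1050).
Set (108)·t + (-1050) = -1806  ⇒  (108)·t = -756  ⇒  t = -7.

t = -7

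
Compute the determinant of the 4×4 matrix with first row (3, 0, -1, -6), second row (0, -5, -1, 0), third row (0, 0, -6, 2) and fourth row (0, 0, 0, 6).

540

The matrix is upper triangular, so the determinant is the product of the diagonal entries:
det = (3) · (-5) · (-6) · (6) = 540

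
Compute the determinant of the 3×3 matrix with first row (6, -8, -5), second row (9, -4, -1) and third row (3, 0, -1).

The determinant is -84.

Expand along row 3:
  + 3 · |-8 -5; -4 -1| = 3·(8 − 20) = -36
  + (-1) · |6 -8; 9 -4| = (-1)·(-24 − (-72)) = -48
Sum: (-36) + (-48) = -84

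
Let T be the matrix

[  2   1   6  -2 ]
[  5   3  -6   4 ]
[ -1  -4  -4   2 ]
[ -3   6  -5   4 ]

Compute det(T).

The determinant is -584.

Expand along row 1:
  + (2) · M_11   where M_11 = det([3 -6 4; -4 -4 2; 6 -5 4]) = -10
  − (1) · M_12   where M_12 = det([5 -6 4; -1 -4 2; -3 -5 4]) = -46
  + (6) · M_13   where M_13 = det([5 3 4; -1 -4 2; -3 6 4]) = -218
  − (-2) · M_14   where M_14 = det([5 3 -6; -1 -4 -4; -3 6 -5]) = 349
det = (+1)·(2)·(-10) + (-1)·(1)·(-46) + (+1)·(6)·(-218) + (-1)·(-2)·(349) = -584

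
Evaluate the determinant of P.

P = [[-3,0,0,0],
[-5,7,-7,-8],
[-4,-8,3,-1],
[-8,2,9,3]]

-1788

Expand along row 1 (it has 3 zeros):
  + (-3) · M_11   where M_11 = det([7 -7 -8; -8 3 -1; 2 9 3]) = 596
det = (+1)·(-3)·(596) = -1788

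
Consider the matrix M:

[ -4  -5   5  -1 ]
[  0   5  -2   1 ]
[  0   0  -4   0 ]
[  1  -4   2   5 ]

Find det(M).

Expand along row 3 (it has 3 zeros):
  + (-4) · M_33   where M_33 = det([-4 -5 -1; 0 5 1; 1 -4 5]) = -116
det = (+1)·(-4)·(-116) = 464

|M| = 464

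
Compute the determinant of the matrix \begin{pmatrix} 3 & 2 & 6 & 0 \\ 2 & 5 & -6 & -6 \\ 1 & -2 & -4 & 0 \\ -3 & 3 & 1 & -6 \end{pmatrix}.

Expand along column 4 (it has 2 zeros):
  + (-6) · M_24   where M_24 = det([3 2 6; 1 -2 -4; -3 3 1]) = 34
  + (-6) · M_44   where M_44 = det([3 2 6; 2 5 -6; 1 -2 -4]) = -146
det = (+1)·(-6)·(34) + (+1)·(-6)·(-146) = 672

The determinant is 672.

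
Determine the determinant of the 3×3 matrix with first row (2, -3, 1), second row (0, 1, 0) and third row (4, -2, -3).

Expand along row 2:
  + 1 · |2 1; 4 -3| = 1·(-6 − 4) = -10

-10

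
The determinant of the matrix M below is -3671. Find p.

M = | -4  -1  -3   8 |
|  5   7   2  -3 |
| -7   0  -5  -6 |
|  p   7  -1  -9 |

Expanding along the column containing p, det(M) is linear in p: det(M) = (379)·p + (-260).
Set (379)·p + (-260) = -3671  ⇒  (379)·p = -3411  ⇒  p = -9.

-9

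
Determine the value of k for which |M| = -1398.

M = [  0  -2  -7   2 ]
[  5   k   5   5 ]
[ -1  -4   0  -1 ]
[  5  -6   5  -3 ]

Expanding along the row containing k, det(M) is linear in k: det(M) = (46)·k + (-1260).
Set (46)·k + (-1260) = -1398  ⇒  (46)·k = -138  ⇒  k = -3.

-3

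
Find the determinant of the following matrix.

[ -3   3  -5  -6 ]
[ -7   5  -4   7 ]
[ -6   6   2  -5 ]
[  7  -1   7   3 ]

2974

Expand along row 1:
  + (-3) · M_11   where M_11 = det([5 -4 7; 6 2 -5; -1 7 3]) = 565
  − (3) · M_12   where M_12 = det([-7 -4 7; -6 2 -5; 7 7 3]) = -611
  + (-5) · M_13   where M_13 = det([-7 5 7; -6 6 -5; 7 -1 3]) = -428
  − (-6) · M_14   where M_14 = det([-7 5 -4; -6 6 2; 7 -1 7]) = 116
det = (+1)·(-3)·(565) + (-1)·(3)·(-611) + (+1)·(-5)·(-428) + (-1)·(-6)·(116) = 2974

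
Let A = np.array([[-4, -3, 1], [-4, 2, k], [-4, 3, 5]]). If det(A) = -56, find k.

2

Expanding along the column containing k, det(A) is linear in k: det(A) = (24)·k + (-104).
Set (24)·k + (-104) = -56  ⇒  (24)·k = 48  ⇒  k = 2.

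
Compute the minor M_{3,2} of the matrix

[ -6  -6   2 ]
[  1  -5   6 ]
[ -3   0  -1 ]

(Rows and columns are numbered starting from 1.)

Delete row 3 and column 2; the remaining 2×2 submatrix is [-6 2; 1 6].
Its determinant is (-6)·6 − 2·1 = -38.

-38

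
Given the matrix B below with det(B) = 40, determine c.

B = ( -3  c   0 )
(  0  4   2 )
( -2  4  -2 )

2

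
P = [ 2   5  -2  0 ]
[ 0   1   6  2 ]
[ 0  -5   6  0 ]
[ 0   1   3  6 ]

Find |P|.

Expand along column 1 (it has 3 zeros):
  + (2) · M_11   where M_11 = det([1 6 2; -5 6 0; 1 3 6]) = 174
det = (+1)·(2)·(174) = 348

det(P) = 348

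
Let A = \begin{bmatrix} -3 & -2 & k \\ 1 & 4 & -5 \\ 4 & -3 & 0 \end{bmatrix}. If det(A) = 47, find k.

Expanding along the row containing k, det(A) is linear in k: det(A) = (-19)·k + (85).
Set (-19)·k + (85) = 47  ⇒  (-19)·k = -38  ⇒  k = 2.

2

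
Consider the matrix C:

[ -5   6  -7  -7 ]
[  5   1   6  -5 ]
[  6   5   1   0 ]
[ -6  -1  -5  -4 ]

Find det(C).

det(C) = -936

Expand along row 3 (it has 1 zero):
  + (6) · M_31   where M_31 = det([6 -7 -7; 1 6 -5; -1 -5 -4]) = -364
  − (5) · M_32   where M_32 = det([-5 -7 -7; 5 6 -5; -6 -5 -4]) = -182
  + (1) · M_33   where M_33 = det([-5 6 -7; 5 1 -5; -6 -1 -4]) = 338
det = (+1)·(6)·(-364) + (-1)·(5)·(-182) + (+1)·(1)·(338) = -936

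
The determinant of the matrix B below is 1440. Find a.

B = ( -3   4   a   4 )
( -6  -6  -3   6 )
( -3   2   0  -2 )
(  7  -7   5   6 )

Expanding along the row containing a, det(B) is linear in a: det(B) = (30)·a + (1350).
Set (30)·a + (1350) = 1440  ⇒  (30)·a = 90  ⇒  a = 3.

3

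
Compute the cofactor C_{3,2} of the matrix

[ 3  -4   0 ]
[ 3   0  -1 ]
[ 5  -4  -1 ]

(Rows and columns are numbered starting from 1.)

3

Delete row 3 and column 2; the remaining 2×2 submatrix is [3 0; 3 -1].
Its determinant is 3·(-1) − 0·3 = -3.
The cofactor carries sign (−1)^(3+2) = −1, so C_{3,2} = −(-3) = 3.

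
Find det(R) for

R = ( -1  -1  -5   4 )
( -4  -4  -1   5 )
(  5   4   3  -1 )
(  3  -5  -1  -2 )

Expand along row 1:
  + (-1) · M_11   where M_11 = det([-4 -1 5; 4 3 -1; -5 -1 -2]) = 70
  − (-1) · M_12   where M_12 = det([-4 -1 5; 5 3 -1; 3 -1 -2]) = -49
  + (-5) · M_13   where M_13 = det([-4 -4 5; 5 4 -1; 3 -5 -2]) = -161
  − (4) · M_14   where M_14 = det([-4 -4 -1; 5 4 3; 3 -5 -1]) = -63
det = (+1)·(-1)·(70) + (-1)·(-1)·(-49) + (+1)·(-5)·(-161) + (-1)·(4)·(-63) = 938

det(R) = 938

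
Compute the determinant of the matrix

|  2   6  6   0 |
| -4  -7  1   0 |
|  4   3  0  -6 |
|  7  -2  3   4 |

The determinant is 2964.

Expand along column 4 (it has 2 zeros):
  − (-6) · M_34   where M_34 = det([2 6 6; -4 -7 1; 7 -2 3]) = 418
  + (4) · M_44   where M_44 = det([2 6 6; -4 -7 1; 4 3 0]) = 114
det = (-1)·(-6)·(418) + (+1)·(4)·(114) = 2964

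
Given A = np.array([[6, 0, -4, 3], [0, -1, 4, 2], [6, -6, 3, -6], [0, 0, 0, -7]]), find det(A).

det(A) = -714

Expand along row 4 (it has 3 zeros):
  + (-7) · M_44   where M_44 = det([6 0 -4; 0 -1 4; 6 -6 3]) = 102
det = (+1)·(-7)·(102) = -714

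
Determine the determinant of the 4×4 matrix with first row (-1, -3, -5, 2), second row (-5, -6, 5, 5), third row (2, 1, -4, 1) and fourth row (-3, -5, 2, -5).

Expand along row 1:
  + (-1) · M_11   where M_11 = det([-6 5 5; 1 -4 1; -5 2 -5]) = -198
  − (-3) · M_12   where M_12 = det([-5 5 5; 2 -4 1; -3 2 -5]) = -95
  + (-5) · M_13   where M_13 = det([-5 -6 5; 2 1 1; -3 -5 -5]) = -77
  − (2) · M_14   where M_14 = det([-5 -6 5; 2 1 -4; -3 -5 2]) = 7
det = (+1)·(-1)·(-198) + (-1)·(-3)·(-95) + (+1)·(-5)·(-77) + (-1)·(2)·(7) = 284

284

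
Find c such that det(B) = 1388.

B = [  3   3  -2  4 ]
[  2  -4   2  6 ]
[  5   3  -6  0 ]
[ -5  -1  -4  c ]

Expanding along the column containing c, det(B) is linear in c: det(B) = (68)·c + (1320).
Set (68)·c + (1320) = 1388  ⇒  (68)·c = 68  ⇒  c = 1.

1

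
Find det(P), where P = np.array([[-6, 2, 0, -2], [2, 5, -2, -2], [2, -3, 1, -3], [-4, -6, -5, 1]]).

Expand along row 1 (it has 1 zero):
  + (-6) · M_11   where M_11 = det([5 -2 -2; -3 1 -3; -6 -5 1]) = -154
  − (2) · M_12   where M_12 = det([2 -2 -2; 2 1 -3; -4 -5 1]) = -36
  − (-2) · M_14   where M_14 = det([2 5 -2; 2 -3 1; -4 -6 -5]) = 120
det = (+1)·(-6)·(-154) + (-1)·(2)·(-36) + (-1)·(-2)·(120) = 1236

det(P) = 1236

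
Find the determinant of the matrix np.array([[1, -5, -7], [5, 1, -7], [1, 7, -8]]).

-362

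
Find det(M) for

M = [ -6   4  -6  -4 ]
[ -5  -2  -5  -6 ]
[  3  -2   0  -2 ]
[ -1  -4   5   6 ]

Expand along row 3 (it has 1 zero):
  + (3) · M_31   where M_31 = det([4 -6 -4; -2 -5 -6; -4 5 6]) = -96
  − (-2) · M_32   where M_32 = det([-6 -6 -4; -5 -5 -6; -1 5 6]) = -96
  − (-2) · M_34   where M_34 = det([-6 4 -6; -5 -2 -5; -1 -4 5]) = 192
det = (+1)·(3)·(-96) + (-1)·(-2)·(-96) + (-1)·(-2)·(192) = -96

-96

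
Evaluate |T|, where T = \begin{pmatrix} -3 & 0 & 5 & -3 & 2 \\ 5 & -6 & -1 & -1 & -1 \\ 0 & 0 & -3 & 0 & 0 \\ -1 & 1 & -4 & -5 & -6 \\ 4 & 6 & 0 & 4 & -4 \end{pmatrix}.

Expand along row 3 (it has 4 zeros):
  + (-3) · M_33   where M_33 = det([-3 0 -3 2; 5 -6 -1 -1; -1 1 -5 -6; 4 6 4 -4]) = -768
det = (+1)·(-3)·(-768) = 2304

|T| = 2304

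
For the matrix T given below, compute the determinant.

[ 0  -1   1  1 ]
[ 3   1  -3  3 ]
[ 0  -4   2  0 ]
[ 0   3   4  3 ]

Expand along column 1 (it has 3 zeros):
  − (3) · M_21   where M_21 = det([-1 1 1; -4 2 0; 3 4 3]) = -16
det = (-1)·(3)·(-16) = 48

det(T) = 48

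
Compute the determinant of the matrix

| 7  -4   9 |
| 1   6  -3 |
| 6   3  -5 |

Expand along row 1:
  + 7 · |6 -3; 3 -5| = 7·(-30 − (-9)) = -147
  − (-4) · |1 -3; 6 -5| = −(-4)·(-5 − (-18)) = 52
  + 9 · |1 6; 6 3| = 9·(3 − 36) = -297
Sum: (-147) + (52) + (-297) = -392

-392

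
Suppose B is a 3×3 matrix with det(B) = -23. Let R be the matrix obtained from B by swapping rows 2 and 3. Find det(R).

Swapping two rows multiplies the determinant by −1.
det(R) = (-1)·(-23) = 23

|R| = 23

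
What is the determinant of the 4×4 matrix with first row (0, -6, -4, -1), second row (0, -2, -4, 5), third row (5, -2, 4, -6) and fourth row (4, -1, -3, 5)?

-280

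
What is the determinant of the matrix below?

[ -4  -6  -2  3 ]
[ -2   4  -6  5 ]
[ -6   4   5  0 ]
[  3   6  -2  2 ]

-946

Expand along row 3 (it has 1 zero):
  + (-6) · M_31   where M_31 = det([-6 -2 3; 4 -6 5; 6 -2 2]) = 52
  − (4) · M_32   where M_32 = det([-4 -2 3; -2 -6 5; 3 -2 2]) = 36
  + (5) · M_33   where M_33 = det([-4 -6 3; -2 4 5; 3 6 2]) = -98
det = (+1)·(-6)·(52) + (-1)·(4)·(36) + (+1)·(5)·(-98) = -946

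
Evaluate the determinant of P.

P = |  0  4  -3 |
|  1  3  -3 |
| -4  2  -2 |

Expand along column 1:
  − 1 · |4 -3; 2 -2| = −1·(-8 − (-6)) = 2
  + (-4) · |4 -3; 3 -3| = (-4)·(-12 − (-9)) = 12
Sum: (2) + (12) = 14

The determinant is 14.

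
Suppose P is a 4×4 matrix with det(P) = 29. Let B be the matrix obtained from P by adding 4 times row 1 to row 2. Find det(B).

|B| = 29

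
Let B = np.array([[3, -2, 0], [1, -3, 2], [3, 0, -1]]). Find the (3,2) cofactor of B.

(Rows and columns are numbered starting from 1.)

The cofactor is -6.

Delete row 3 and column 2; the remaining 2×2 submatrix is [3 0; 1 2].
Its determinant is 3·2 − 0·1 = 6.
The cofactor carries sign (−1)^(3+2) = −1, so C_{3,2} = −(6) = -6.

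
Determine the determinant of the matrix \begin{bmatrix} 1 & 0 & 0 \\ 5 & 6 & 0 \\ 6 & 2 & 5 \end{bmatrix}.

30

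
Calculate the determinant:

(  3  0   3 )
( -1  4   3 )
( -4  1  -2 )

Expand along row 1:
  + 3 · |4 3; 1 -2| = 3·(-8 − 3) = -33
  + 3 · |-1 4; -4 1| = 3·(-1 − (-16)) = 45
Sum: (-33) + (45) = 12

The determinant is 12.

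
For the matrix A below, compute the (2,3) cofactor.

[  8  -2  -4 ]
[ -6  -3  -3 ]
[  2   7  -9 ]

-60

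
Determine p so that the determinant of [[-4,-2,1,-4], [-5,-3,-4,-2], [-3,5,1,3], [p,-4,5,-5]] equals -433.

Expanding along the row containing p, det(M) is linear in p: det(M) = (49)·p + (-286).
Set (49)·p + (-286) = -433  ⇒  (49)·p = -147  ⇒  p = -3.

-3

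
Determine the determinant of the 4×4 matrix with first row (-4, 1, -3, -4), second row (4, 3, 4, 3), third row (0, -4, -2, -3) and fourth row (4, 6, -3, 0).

460

Expand along row 3 (it has 1 zero):
  − (-4) · M_32   where M_32 = det([-4 -3 -4; 4 4 3; 4 -3 0]) = 40
  + (-2) · M_33   where M_33 = det([-4 1 -4; 4 3 3; 4 6 0]) = 36
  − (-3) · M_34   where M_34 = det([-4 1 -3; 4 3 4; 4 6 -3]) = 124
det = (-1)·(-4)·(40) + (+1)·(-2)·(36) + (-1)·(-3)·(124) = 460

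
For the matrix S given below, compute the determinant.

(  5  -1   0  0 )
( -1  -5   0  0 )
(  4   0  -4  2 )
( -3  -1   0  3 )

312

S is block lower-triangular with a 2×2 block and a 2×2 block on the diagonal, so its determinant equals the product of the determinants of the diagonal blocks.
det of the 2×2 block = -26
det of the 2×2 block = -12
det = (-26)·(-12) = 312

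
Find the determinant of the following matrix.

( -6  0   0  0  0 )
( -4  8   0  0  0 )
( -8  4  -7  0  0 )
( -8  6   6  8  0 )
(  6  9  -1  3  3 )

8064

The matrix is lower triangular, so the determinant is the product of the diagonal entries:
det = (-6) · (8) · (-7) · (8) · (3) = 8064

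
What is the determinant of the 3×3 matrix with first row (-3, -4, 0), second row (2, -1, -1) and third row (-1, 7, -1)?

-36

Expand along column 3:
  − (-1) · |-3 -4; -1 7| = −(-1)·(-21 − 4) = -25
  + (-1) · |-3 -4; 2 -1| = (-1)·(3 − (-8)) = -11
Sum: (-25) + (-11) = -36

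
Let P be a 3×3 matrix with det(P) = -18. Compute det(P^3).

-5832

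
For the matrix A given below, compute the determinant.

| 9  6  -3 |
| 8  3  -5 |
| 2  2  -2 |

Expand along column 1:
  + 9 · |3 -5; 2 -2| = 9·(-6 − (-10)) = 36
  − 8 · |6 -3; 2 -2| = −8·(-12 − (-6)) = 48
  + 2 · |6 -3; 3 -5| = 2·(-30 − (-9)) = -42
Sum: (36) + (48) + (-42) = 42

42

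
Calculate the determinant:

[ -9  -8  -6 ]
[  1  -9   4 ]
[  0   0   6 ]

Expand along row 3:
  + 6 · |-9 -8; 1 -9| = 6·(81 − (-8)) = 534

534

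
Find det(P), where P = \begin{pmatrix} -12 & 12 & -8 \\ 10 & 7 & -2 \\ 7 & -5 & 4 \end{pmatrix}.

Expand along row 1:
  + (-12) · |7 -2; -5 4| = (-12)·(28 − 10) = -216
  − 12 · |10 -2; 7 4| = −12·(40 − (-14)) = -648
  + (-8) · |10 7; 7 -5| = (-8)·(-50 − 49) = 792
Sum: (-216) + (-648) + (792) = -72

det(P) = -72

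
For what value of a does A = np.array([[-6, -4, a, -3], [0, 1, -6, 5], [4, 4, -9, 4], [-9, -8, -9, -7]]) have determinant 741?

9

Expanding along the column containing a, det(A) is linear in a: det(A) = (12)·a + (633).
Set (12)·a + (633) = 741  ⇒  (12)·a = 108  ⇒  a = 9.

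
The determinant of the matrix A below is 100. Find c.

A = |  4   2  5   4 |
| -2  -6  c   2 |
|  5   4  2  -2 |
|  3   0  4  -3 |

Expanding along the column containing c, det(A) is linear in c: det(A) = (78)·c + (-446).
Set (78)·c + (-446) = 100  ⇒  (78)·c = 546  ⇒  c = 7.

c = 7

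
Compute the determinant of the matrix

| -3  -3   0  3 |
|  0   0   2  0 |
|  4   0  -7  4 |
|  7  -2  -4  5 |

Expand along row 2 (it has 3 zeros):
  − (2) · M_23   where M_23 = det([-3 -3 3; 4 0 4; 7 -2 5]) = -72
det = (-1)·(2)·(-72) = 144

144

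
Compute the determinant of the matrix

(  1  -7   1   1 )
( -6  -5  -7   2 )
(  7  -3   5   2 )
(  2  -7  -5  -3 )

-1484

Expand along row 1:
  + (1) · M_11   where M_11 = det([-5 -7 2; -3 5 2; -7 -5 -3]) = 286
  − (-7) · M_12   where M_12 = det([-6 -7 2; 7 5 2; 2 -5 -3]) = -235
  + (1) · M_13   where M_13 = det([-6 -5 2; 7 -3 2; 2 -7 -3]) = -349
  − (1) · M_14   where M_14 = det([-6 -5 -7; 7 -3 5; 2 -7 -5]) = -224
det = (+1)·(1)·(286) + (-1)·(-7)·(-235) + (+1)·(1)·(-349) + (-1)·(1)·(-224) = -1484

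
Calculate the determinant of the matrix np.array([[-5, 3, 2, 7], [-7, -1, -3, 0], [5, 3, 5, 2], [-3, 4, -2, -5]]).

-446

Expand along row 2 (it has 1 zero):
  − (-7) · M_21   where M_21 = det([3 2 7; 3 5 2; 4 -2 -5]) = -199
  + (-1) · M_22   where M_22 = det([-5 2 7; 5 5 2; -3 -2 -5]) = 178
  − (-3) · M_23   where M_23 = det([-5 3 7; 5 3 2; -3 4 -5]) = 375
det = (-1)·(-7)·(-199) + (+1)·(-1)·(178) + (-1)·(-3)·(375) = -446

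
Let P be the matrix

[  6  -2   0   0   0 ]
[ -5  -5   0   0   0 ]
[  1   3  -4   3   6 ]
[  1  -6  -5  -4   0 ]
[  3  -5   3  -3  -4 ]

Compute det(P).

det(P) = -1520

P is block lower-triangular with a 2×2 block and a 3×3 block on the diagonal, so its determinant equals the product of the determinants of the diagonal blocks.
det of the 2×2 block = -40
det of the 3×3 block = 38
det = (-40)·(38) = -1520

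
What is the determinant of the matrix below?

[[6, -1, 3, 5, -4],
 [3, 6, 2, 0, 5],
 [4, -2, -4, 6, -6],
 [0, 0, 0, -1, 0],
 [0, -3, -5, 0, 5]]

Expand along row 4 (it has 4 zeros):
  + (-1) · M_44   where M_44 = det([6 -1 3 -4; 3 6 2 5; 4 -2 -4 -6; 0 -3 -5 5]) = -2246
det = (+1)·(-1)·(-2246) = 2246

2246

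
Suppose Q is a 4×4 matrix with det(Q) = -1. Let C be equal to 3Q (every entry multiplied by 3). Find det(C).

|C| = -81

For a 4×4 matrix, det(3Q) = 3^4·det(Q) = 81·det(Q).
det(C) = (81)·(-1) = -81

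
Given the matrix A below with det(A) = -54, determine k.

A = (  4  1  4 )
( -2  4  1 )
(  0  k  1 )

Expanding along the column containing k, det(A) is linear in k: det(A) = (-12)·k + (18).
Set (-12)·k + (18) = -54  ⇒  (-12)·k = -72  ⇒  k = 6.

k = 6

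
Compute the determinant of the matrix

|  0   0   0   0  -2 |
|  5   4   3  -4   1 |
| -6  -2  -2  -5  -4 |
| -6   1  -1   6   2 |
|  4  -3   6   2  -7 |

3970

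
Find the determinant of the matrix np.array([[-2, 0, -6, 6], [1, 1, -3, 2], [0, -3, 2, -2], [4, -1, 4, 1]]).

Expand along row 1 (it has 1 zero):
  + (-2) · M_11   where M_11 = det([1 -3 2; -3 2 -2; -1 4 1]) = -25
  + (-6) · M_13   where M_13 = det([1 1 2; 0 -3 -2; 4 -1 1]) = 11
  − (6) · M_14   where M_14 = det([1 1 -3; 0 -3 2; 4 -1 4]) = -38
det = (+1)·(-2)·(-25) + (+1)·(-6)·(11) + (-1)·(6)·(-38) = 212

The determinant is 212.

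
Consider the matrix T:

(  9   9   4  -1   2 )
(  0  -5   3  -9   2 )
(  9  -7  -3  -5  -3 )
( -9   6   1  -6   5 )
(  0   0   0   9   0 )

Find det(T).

det(T) = -22761

Expand along row 5 (it has 4 zeros):
  − (9) · M_54   where M_54 = det([9 9 4 2; 0 -5 3 2; 9 -7 -3 -3; -9 6 1 5]) = 2529
det = (-1)·(9)·(2529) = -22761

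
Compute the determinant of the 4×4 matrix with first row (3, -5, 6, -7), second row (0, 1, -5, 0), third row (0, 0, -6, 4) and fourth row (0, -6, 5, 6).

The determinant is 192.

Expand along column 1 (it has 3 zeros):
  + (3) · M_11   where M_11 = det([1 -5 0; 0 -6 4; -6 5 6]) = 64
det = (+1)·(3)·(64) = 192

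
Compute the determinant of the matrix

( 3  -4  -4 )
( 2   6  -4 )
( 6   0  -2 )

Expand along column 2:
  − (-4) · |2 -4; 6 -2| = −(-4)·(-4 − (-24)) = 80
  + 6 · |3 -4; 6 -2| = 6·(-6 − (-24)) = 108
Sum: (80) + (108) = 188

188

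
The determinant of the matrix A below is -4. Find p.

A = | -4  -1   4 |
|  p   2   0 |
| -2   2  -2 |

-6

Expanding along the row containing p, det(A) is linear in p: det(A) = (6)·p + (32).
Set (6)·p + (32) = -4  ⇒  (6)·p = -36  ⇒  p = -6.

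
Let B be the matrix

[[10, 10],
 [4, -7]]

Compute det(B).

-110

det(B) = 10·(-7) − 10·4 = -70 − 40 = -110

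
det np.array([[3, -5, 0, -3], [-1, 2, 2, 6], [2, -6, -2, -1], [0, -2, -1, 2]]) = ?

Expand along row 1 (it has 1 zero):
  + (3) · M_11   where M_11 = det([2 2 6; -6 -2 -1; -2 -1 2]) = 30
  − (-5) · M_12   where M_12 = det([-1 2 6; 2 -2 -1; 0 -1 2]) = -15
  − (-3) · M_14   where M_14 = det([-1 2 2; 2 -6 -2; 0 -2 -1]) = -6
det = (+1)·(3)·(30) + (-1)·(-5)·(-15) + (-1)·(-3)·(-6) = -3

-3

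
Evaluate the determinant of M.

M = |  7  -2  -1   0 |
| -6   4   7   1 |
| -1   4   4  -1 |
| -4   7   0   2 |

Expand along row 1 (it has 1 zero):
  + (7) · M_11   where M_11 = det([4 7 1; 4 4 -1; 7 0 2]) = -101
  − (-2) · M_12   where M_12 = det([-6 7 1; -1 4 -1; -4 0 2]) = 10
  + (-1) · M_13   where M_13 = det([-6 4 1; -1 4 -1; -4 7 2]) = -57
det = (+1)·(7)·(-101) + (-1)·(-2)·(10) + (+1)·(-1)·(-57) = -630

-630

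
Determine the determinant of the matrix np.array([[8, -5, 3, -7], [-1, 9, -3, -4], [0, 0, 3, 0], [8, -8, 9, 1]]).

1257

Expand along row 3 (it has 3 zeros):
  + (3) · M_33   where M_33 = det([8 -5 -7; -1 9 -4; 8 -8 1]) = 419
det = (+1)·(3)·(419) = 1257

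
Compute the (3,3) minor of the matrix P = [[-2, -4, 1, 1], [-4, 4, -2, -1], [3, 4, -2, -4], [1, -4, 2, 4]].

Delete row 3 and column 3; the remaining 3×3 submatrix is [-2 -4 1; -4 4 -1; 1 -4 4].
Its determinant is -72.

The minor is -72.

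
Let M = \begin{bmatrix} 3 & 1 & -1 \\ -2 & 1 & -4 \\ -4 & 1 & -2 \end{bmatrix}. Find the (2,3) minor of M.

7

Delete row 2 and column 3; the remaining 2×2 submatrix is [3 1; -4 1].
Its determinant is 3·1 − 1·(-4) = 7.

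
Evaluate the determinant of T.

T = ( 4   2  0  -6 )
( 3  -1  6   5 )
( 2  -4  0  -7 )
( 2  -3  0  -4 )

The determinant is 264.

Expand along column 3 (it has 3 zeros):
  − (6) · M_23   where M_23 = det([4 2 -6; 2 -4 -7; 2 -3 -4]) = -44
det = (-1)·(6)·(-44) = 264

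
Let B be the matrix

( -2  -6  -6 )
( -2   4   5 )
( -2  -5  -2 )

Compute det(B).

-58

Expand along column 1:
  + (-2) · |4 5; -5 -2| = (-2)·(-8 − (-25)) = -34
  − (-2) · |-6 -6; -5 -2| = −(-2)·(12 − 30) = -36
  + (-2) · |-6 -6; 4 5| = (-2)·(-30 − (-24)) = 12
Sum: (-34) + (-36) + (12) = -58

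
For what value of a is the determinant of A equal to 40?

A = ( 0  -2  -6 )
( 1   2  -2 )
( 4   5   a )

3

Expanding along the row containing a, det(A) is linear in a: det(A) = (2)·a + (34).
Set (2)·a + (34) = 40  ⇒  (2)·a = 6  ⇒  a = 3.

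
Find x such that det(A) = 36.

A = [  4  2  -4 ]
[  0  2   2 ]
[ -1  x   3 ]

Expanding along the row containing x, det(A) is linear in x: det(A) = (-8)·x + (12).
Set (-8)·x + (12) = 36  ⇒  (-8)·x = 24  ⇒  x = -3.

-3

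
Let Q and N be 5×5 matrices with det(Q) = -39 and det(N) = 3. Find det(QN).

det(QN) = det(Q)·det(N) = (-39)·(3) = -117

-117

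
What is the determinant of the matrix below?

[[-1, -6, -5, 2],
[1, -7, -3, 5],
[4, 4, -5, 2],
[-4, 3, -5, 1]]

The determinant is -1260.

Expand along row 1:
  + (-1) · M_11   where M_11 = det([-7 -3 5; 4 -5 2; 3 -5 1]) = -66
  − (-6) · M_12   where M_12 = det([1 -3 5; 4 -5 2; -4 -5 1]) = -159
  + (-5) · M_13   where M_13 = det([1 -7 5; 4 4 2; -4 3 1]) = 222
  − (2) · M_14   where M_14 = det([1 -7 -3; 4 4 -5; -4 3 -5]) = -369
det = (+1)·(-1)·(-66) + (-1)·(-6)·(-159) + (+1)·(-5)·(222) + (-1)·(2)·(-369) = -1260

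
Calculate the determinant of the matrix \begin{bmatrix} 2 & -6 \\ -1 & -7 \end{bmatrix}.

det = 2·(-7) − (-6)·(-1) = -14 − 6 = -20

The determinant is -20.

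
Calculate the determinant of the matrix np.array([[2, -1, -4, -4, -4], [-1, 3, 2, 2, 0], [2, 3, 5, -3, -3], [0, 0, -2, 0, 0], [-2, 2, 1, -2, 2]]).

Expand along row 4 (it has 4 zeros):
  − (-2) · M_43   where M_43 = det([2 -1 -4 -4; -1 3 2 0; 2 3 -3 -3; -2 2 -2 2]) = 120
det = (-1)·(-2)·(120) = 240

240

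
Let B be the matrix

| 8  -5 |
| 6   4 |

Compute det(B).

det(B) = 8·4 − (-5)·6 = 32 − (-30) = 62

The determinant is 62.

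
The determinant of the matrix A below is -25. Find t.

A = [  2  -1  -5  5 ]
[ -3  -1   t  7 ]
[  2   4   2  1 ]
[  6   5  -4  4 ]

t = 4

Expanding along the column containing t, det(A) is linear in t: det(A) = (46)·t + (-209).
Set (46)·t + (-209) = -25  ⇒  (46)·t = 184  ⇒  t = 4.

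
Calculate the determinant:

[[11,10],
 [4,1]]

-29

det = 11·1 − 10·4 = 11 − 40 = -29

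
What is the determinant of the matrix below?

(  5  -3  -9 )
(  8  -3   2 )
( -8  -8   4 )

Expand along column 1:
  + 5 · |-3 2; -8 4| = 5·(-12 − (-16)) = 20
  − 8 · |-3 -9; -8 4| = −8·(-12 − 72) = 672
  + (-8) · |-3 -9; -3 2| = (-8)·(-6 − 27) = 264
Sum: (20) + (672) + (264) = 956

956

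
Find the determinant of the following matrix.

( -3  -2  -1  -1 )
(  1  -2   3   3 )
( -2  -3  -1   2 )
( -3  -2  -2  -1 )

The determinant is 8.

Expand along row 1:
  + (-3) · M_11   where M_11 = det([-2 3 3; -3 -1 2; -2 -2 -1]) = -19
  − (-2) · M_12   where M_12 = det([1 3 3; -2 -1 2; -3 -2 -1]) = -16
  + (-1) · M_13   where M_13 = det([1 -2 3; -2 -3 2; -3 -2 -1]) = 8
  − (-1) · M_14   where M_14 = det([1 -2 3; -2 -3 -1; -3 -2 -2]) = -9
det = (+1)·(-3)·(-19) + (-1)·(-2)·(-16) + (+1)·(-1)·(8) + (-1)·(-1)·(-9) = 8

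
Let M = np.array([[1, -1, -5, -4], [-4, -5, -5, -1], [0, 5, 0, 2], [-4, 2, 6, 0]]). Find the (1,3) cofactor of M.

Delete row 1 and column 3; the remaining 3×3 submatrix is [-4 -5 -1; 0 5 2; -4 2 0].
Its determinant is 36.
The cofactor carries sign (−1)^(1+3) = +1, so C_{1,3} = +(36) = 36.

36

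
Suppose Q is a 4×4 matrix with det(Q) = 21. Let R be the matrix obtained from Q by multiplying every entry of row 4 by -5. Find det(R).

-105

Scaling one row by -5 multiplies the determinant by -5.
det(R) = (-5)·(21) = -105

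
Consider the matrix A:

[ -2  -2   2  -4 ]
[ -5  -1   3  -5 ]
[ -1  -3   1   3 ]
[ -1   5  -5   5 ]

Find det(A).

Expand along row 1:
  + (-2) · M_11   where M_11 = det([-1 3 -5; -3 1 3; 5 -5 5]) = 20
  − (-2) · M_12   where M_12 = det([-5 3 -5; -1 1 3; -1 -5 5]) = -124
  + (2) · M_13   where M_13 = det([-5 -1 -5; -1 -3 3; -1 5 5]) = 188
  − (-4) · M_14   where M_14 = det([-5 -1 3; -1 -3 1; -1 5 -5]) = -68
det = (+1)·(-2)·(20) + (-1)·(-2)·(-124) + (+1)·(2)·(188) + (-1)·(-4)·(-68) = -184

-184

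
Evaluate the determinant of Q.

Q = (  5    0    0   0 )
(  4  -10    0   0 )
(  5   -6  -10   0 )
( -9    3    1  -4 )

det(Q) = -2000

Q is lower triangular, so det(Q) is the product of the diagonal entries:
det = (5) · (-10) · (-10) · (-4) = -2000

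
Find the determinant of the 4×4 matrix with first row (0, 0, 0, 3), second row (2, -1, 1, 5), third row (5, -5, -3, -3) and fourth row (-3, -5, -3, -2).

Expand along row 1 (it has 3 zeros):
  − (3) · M_14   where M_14 = det([2 -1 1; 5 -5 -3; -3 -5 -3]) = -64
det = (-1)·(3)·(-64) = 192

The determinant is 192.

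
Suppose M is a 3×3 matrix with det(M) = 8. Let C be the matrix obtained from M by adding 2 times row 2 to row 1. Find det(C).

Adding a multiple of one row to another leaves the determinant unchanged.
det(C) = (1)·(8) = 8

8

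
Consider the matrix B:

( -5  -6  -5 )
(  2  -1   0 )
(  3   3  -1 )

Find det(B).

Expand along column 3:
  + (-5) · |2 -1; 3 3| = (-5)·(6 − (-3)) = -45
  + (-1) · |-5 -6; 2 -1| = (-1)·(5 − (-12)) = -17
Sum: (-45) + (-17) = -62

det(B) = -62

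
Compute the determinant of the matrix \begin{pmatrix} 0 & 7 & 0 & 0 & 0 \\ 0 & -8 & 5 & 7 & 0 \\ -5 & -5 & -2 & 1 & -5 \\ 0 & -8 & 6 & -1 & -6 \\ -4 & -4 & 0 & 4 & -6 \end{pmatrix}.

Expand along row 1 (it has 4 zeros):
  − (7) · M_12   where M_12 = det([0 5 7 0; -5 -2 1 -5; 0 6 -1 -6; -4 0 4 -6]) = 614
det = (-1)·(7)·(614) = -4298

-4298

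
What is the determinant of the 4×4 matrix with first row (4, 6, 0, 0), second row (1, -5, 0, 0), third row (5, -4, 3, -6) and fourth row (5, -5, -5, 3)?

546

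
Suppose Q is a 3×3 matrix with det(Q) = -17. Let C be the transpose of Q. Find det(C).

det(Qᵀ) = det(Q).
det(C) = (1)·(-17) = -17

-17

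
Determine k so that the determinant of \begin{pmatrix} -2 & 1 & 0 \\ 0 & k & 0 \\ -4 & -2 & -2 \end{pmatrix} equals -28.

-7

Expanding along the column containing k, det(B) is linear in k: det(B) = (4)·k + (0).
Set (4)·k + (0) = -28  ⇒  (4)·k = -28  ⇒  k = -7.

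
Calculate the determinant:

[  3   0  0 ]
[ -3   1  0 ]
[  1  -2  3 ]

9

The matrix is lower triangular, so the determinant is the product of the diagonal entries:
det = (3) · (1) · (3) = 9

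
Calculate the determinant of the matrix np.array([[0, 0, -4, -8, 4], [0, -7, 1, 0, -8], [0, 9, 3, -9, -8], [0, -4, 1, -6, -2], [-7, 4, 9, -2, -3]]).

Expand along column 1 (it has 4 zeros):
  + (-7) · M_51   where M_51 = det([0 -4 -8 4; -7 1 0 -8; 9 3 -9 -8; -4 1 -6 -2]) = 4164
det = (+1)·(-7)·(4164) = -29148

The determinant is -29148.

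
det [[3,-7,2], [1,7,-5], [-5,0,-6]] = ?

Expand along column 2:
  − (-7) · |1 -5; -5 -6| = −(-7)·(-6 − 25) = -217
  + 7 · |3 2; -5 -6| = 7·(-18 − (-10)) = -56
Sum: (-217) + (-56) = -273

-273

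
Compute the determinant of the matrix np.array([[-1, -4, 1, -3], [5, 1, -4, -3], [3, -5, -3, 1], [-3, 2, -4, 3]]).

The determinant is 986.

Expand along row 1:
  + (-1) · M_11   where M_11 = det([1 -4 -3; -5 -3 1; 2 -4 3]) = -151
  − (-4) · M_12   where M_12 = det([5 -4 -3; 3 -3 1; -3 -4 3]) = 86
  + (1) · M_13   where M_13 = det([5 1 -3; 3 -5 1; -3 2 3]) = -70
  − (-3) · M_14   where M_14 = det([5 1 -4; 3 -5 -3; -3 2 -4]) = 187
det = (+1)·(-1)·(-151) + (-1)·(-4)·(86) + (+1)·(1)·(-70) + (-1)·(-3)·(187) = 986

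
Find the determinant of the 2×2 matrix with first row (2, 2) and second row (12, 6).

-12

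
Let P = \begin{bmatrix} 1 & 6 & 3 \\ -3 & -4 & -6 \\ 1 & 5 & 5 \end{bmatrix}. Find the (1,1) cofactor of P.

The cofactor is 10.

Delete row 1 and column 1; the remaining 2×2 submatrix is [-4 -6; 5 5].
Its determinant is (-4)·5 − (-6)·5 = 10.
The cofactor carries sign (−1)^(1+1) = +1, so C_{1,1} = +(10) = 10.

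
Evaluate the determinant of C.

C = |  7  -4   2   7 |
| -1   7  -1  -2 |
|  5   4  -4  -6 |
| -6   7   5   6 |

The determinant is 542.

Expand along row 1:
  + (7) · M_11   where M_11 = det([7 -1 -2; 4 -4 -6; 7 5 6]) = 12
  − (-4) · M_12   where M_12 = det([-1 -1 -2; 5 -4 -6; -6 5 6]) = -14
  + (2) · M_13   where M_13 = det([-1 7 -2; 5 4 -6; -6 7 6]) = -142
  − (7) · M_14   where M_14 = det([-1 7 -1; 5 4 -4; -6 7 5]) = -114
det = (+1)·(7)·(12) + (-1)·(-4)·(-14) + (+1)·(2)·(-142) + (-1)·(7)·(-114) = 542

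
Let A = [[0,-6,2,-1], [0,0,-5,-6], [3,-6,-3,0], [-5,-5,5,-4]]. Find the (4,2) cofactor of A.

-51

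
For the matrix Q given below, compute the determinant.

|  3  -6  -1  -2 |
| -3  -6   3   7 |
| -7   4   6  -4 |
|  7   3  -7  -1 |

73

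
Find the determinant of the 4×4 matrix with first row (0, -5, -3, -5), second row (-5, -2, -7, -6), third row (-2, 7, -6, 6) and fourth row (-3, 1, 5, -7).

-985

Expand along row 1 (it has 1 zero):
  − (-5) · M_12   where M_12 = det([-5 -7 -6; -2 -6 6; -3 5 -7]) = 332
  + (-3) · M_13   where M_13 = det([-5 -2 -6; -2 7 6; -3 1 -7]) = 225
  − (-5) · M_14   where M_14 = det([-5 -2 -7; -2 7 -6; -3 1 5]) = -394
det = (-1)·(-5)·(332) + (+1)·(-3)·(225) + (-1)·(-5)·(-394) = -985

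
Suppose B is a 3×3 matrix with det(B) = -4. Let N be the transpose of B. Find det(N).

det(Bᵀ) = det(B).
det(N) = (1)·(-4) = -4

The determinant is -4.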